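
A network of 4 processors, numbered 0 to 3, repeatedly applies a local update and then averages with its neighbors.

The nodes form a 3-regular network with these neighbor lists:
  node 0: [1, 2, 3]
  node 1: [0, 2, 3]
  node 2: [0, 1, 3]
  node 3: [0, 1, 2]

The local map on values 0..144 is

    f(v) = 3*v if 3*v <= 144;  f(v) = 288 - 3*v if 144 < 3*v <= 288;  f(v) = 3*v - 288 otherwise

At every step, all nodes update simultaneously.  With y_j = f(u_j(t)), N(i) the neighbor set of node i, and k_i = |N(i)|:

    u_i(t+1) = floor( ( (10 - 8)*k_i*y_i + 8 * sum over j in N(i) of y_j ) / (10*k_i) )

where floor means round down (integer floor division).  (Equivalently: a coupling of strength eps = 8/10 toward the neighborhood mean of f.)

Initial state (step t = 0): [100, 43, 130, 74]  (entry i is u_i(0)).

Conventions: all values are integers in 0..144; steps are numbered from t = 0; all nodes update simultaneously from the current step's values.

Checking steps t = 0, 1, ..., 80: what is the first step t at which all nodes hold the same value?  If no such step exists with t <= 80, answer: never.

Answer: 3
Key observation: Synchronization is absorbing here: once all nodes are equal they stay equal, and step 3 is the first all-equal step.

Derivation:
t=0: [100, 43, 130, 74]  (not all equal)
t=1: [81, 73, 75, 78]  (not all equal)
t=2: [58, 57, 57, 58]  (not all equal)
t=3: [115, 115, 115, 115]  (all equal)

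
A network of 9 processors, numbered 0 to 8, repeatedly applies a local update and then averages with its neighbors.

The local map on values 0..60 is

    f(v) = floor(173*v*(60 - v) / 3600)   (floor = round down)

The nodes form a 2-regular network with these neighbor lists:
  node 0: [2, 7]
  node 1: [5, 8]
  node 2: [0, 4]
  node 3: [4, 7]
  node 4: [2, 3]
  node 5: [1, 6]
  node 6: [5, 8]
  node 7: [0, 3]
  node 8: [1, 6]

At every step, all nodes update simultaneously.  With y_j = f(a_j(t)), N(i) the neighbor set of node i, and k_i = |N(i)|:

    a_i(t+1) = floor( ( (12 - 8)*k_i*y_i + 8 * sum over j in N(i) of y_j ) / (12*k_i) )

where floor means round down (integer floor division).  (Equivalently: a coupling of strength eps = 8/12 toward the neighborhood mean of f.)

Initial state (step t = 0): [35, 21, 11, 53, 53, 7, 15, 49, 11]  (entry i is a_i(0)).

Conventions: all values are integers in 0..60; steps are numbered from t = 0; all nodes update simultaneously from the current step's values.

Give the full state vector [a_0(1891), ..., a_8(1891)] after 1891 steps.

Simulating step by step:
t=0: [35, 21, 11, 53, 53, 7, 15, 49, 11]
t=1: [30, 27, 28, 19, 19, 29, 24, 28, 32]
t=2: [43, 42, 41, 39, 39, 42, 42, 41, 42]
t=3: [36, 36, 37, 38, 38, 36, 36, 37, 36]
t=4: [40, 41, 40, 40, 40, 41, 41, 40, 41]
t=5: [38, 37, 38, 38, 38, 37, 37, 38, 37]
t=6: [40, 40, 40, 40, 40, 40, 40, 40, 40]
t=7: [38, 38, 38, 38, 38, 38, 38, 38, 38]
t=8: [40, 40, 40, 40, 40, 40, 40, 40, 40]

Answer: [38, 38, 38, 38, 38, 38, 38, 38, 38]
Key observation: The state at step 6, [40, 40, 40, 40, 40, 40, 40, 40, 40], reappears at step 8: the system is in a cycle of period 2 from step 6 on.  Therefore the state at step 1891 equals the state at step 6 + ((1891 - 6) mod 2) = 7, which is [38, 38, 38, 38, 38, 38, 38, 38, 38].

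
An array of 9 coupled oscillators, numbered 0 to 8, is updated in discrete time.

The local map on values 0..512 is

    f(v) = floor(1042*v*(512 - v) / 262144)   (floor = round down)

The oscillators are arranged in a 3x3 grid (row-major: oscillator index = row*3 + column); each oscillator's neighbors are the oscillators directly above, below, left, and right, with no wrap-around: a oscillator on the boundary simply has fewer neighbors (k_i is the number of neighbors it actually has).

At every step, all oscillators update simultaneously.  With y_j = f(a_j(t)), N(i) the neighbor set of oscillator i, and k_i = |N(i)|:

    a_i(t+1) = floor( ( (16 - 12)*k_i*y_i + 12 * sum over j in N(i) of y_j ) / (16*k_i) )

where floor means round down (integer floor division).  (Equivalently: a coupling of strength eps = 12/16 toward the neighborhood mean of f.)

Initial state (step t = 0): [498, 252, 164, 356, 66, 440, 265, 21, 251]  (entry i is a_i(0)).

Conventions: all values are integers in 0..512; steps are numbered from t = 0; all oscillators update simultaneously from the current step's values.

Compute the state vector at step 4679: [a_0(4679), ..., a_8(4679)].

Answer: [260, 260, 260, 260, 260, 260, 260, 260, 260]
Key observation: The state at step 4, [260, 260, 260, 260, 260, 260, 260, 260, 260], reappears at step 5: the system is in a cycle of period 1 from step 4 on.  Therefore the state at step 4679 equals the state at step 4 + ((4679 - 4) mod 1) = 4, which is [260, 260, 260, 260, 260, 260, 260, 260, 260].

Derivation:
t=0: [498, 252, 164, 356, 66, 440, 265, 21, 251]
t=1: [186, 157, 200, 156, 150, 182, 162, 169, 126]
t=2: [225, 231, 234, 225, 224, 223, 225, 215, 223]
t=3: [256, 257, 257, 256, 255, 256, 254, 255, 254]
t=4: [260, 260, 260, 260, 260, 260, 260, 260, 260]
t=5: [260, 260, 260, 260, 260, 260, 260, 260, 260]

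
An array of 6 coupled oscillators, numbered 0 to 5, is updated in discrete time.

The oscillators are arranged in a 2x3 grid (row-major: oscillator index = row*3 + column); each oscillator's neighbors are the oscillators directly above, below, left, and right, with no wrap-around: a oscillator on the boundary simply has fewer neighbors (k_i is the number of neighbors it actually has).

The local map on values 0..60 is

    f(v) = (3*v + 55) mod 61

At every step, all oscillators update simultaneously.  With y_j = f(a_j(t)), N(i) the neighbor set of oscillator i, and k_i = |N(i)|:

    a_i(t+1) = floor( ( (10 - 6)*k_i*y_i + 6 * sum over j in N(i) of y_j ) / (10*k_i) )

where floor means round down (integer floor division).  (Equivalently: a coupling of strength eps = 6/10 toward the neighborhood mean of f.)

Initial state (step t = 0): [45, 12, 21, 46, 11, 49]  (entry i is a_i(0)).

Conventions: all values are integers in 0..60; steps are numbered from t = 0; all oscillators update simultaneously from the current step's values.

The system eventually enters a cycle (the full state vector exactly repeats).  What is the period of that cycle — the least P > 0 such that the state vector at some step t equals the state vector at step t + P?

Answer: 10
Key observation: The state at step 45, [50, 50, 50, 50, 50, 50], reappears at step 55 — and no state repeats earlier — so the cycle the system enters has period 10.

Derivation:
t=0: [45, 12, 21, 46, 11, 49]
t=1: [14, 30, 37, 14, 22, 32]
t=2: [32, 37, 33, 43, 41, 42]
t=3: [25, 41, 43, 25, 43, 50]
t=4: [22, 24, 23, 5, 17, 9]
t=5: [28, 23, 8, 35, 25, 22]
t=6: [18, 9, 25, 22, 23, 31]
t=7: [43, 20, 17, 39, 22, 13]
t=8: [31, 42, 44, 38, 51, 44]
t=9: [42, 34, 20, 34, 32, 10]
t=10: [44, 42, 39, 40, 30, 34]
t=11: [35, 39, 48, 29, 38, 35]
t=12: [36, 40, 32, 33, 40, 34]
t=13: [41, 45, 38, 41, 45, 38]
t=14: [41, 24, 35, 41, 24, 35]
t=15: [40, 21, 28, 40, 21, 28]
t=16: [54, 48, 29, 54, 48, 29]
t=17: [28, 20, 18, 28, 20, 18]
t=18: [28, 45, 49, 28, 45, 49]
t=19: [14, 11, 15, 14, 11, 15]
t=20: [33, 31, 35, 33, 31, 35]
t=21: [30, 29, 34, 30, 29, 34]
t=22: [22, 23, 30, 22, 23, 30]
t=23: [42, 17, 16, 42, 17, 16]
t=24: [54, 47, 42, 54, 47, 42]
t=25: [27, 26, 45, 27, 26, 45]
t=26: [13, 10, 8, 13, 10, 8]
t=27: [30, 24, 19, 30, 24, 19]
t=28: [17, 17, 37, 17, 17, 37]
t=29: [45, 44, 44, 45, 44, 44]
t=30: [6, 4, 4, 6, 4, 4]
t=31: [10, 7, 6, 10, 7, 6]
t=32: [21, 16, 12, 21, 16, 12]
t=33: [52, 42, 33, 52, 42, 33]
t=34: [37, 47, 40, 37, 47, 40]
t=35: [34, 27, 41, 34, 27, 41]
t=36: [28, 26, 43, 28, 26, 43]
t=37: [15, 10, 4, 15, 10, 4]
t=38: [34, 23, 11, 34, 23, 11]
t=39: [25, 13, 19, 25, 13, 19]
t=40: [15, 31, 45, 15, 31, 45]
t=41: [35, 24, 12, 35, 24, 12]
t=42: [28, 16, 22, 28, 16, 22]
t=43: [24, 40, 54, 24, 40, 54]
t=44: [19, 39, 39, 19, 39, 39]
t=45: [50, 50, 50, 50, 50, 50]
t=46: [22, 22, 22, 22, 22, 22]
t=47: [60, 60, 60, 60, 60, 60]
t=48: [52, 52, 52, 52, 52, 52]
t=49: [28, 28, 28, 28, 28, 28]
t=50: [17, 17, 17, 17, 17, 17]
t=51: [45, 45, 45, 45, 45, 45]
t=52: [7, 7, 7, 7, 7, 7]
t=53: [15, 15, 15, 15, 15, 15]
t=54: [39, 39, 39, 39, 39, 39]
t=55: [50, 50, 50, 50, 50, 50]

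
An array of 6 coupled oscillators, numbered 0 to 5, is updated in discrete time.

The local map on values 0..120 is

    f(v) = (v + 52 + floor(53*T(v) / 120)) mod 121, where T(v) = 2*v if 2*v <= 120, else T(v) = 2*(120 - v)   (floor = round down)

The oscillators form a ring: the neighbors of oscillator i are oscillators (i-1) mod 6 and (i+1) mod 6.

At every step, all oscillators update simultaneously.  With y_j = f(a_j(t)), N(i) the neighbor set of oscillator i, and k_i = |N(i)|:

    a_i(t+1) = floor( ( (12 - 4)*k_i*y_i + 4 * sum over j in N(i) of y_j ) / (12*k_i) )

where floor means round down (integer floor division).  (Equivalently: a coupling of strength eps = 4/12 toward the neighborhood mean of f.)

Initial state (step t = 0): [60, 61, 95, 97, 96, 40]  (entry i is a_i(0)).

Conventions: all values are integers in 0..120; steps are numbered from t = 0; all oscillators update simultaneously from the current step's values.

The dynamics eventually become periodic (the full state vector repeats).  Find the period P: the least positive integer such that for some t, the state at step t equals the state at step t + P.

Answer: 3
Key observation: The state at step 13, [46, 46, 46, 46, 46, 46], reappears at step 16 — and no state repeats earlier — so the cycle the system enters has period 3.

Derivation:
t=0: [60, 61, 95, 97, 96, 40]
t=1: [37, 44, 47, 48, 41, 19]
t=2: [16, 11, 18, 18, 23, 59]
t=3: [73, 75, 82, 86, 84, 57]
t=4: [43, 45, 46, 46, 44, 40]
t=5: [10, 14, 16, 16, 12, 8]
t=6: [70, 77, 81, 80, 74, 68]
t=7: [44, 45, 45, 45, 45, 44]
t=8: [13, 14, 15, 15, 14, 13]
t=9: [76, 78, 79, 79, 78, 76]
t=10: [45, 45, 46, 46, 45, 45]
t=11: [15, 15, 16, 16, 15, 15]
t=12: [80, 80, 81, 81, 80, 80]
t=13: [46, 46, 46, 46, 46, 46]
t=14: [17, 17, 17, 17, 17, 17]
t=15: [84, 84, 84, 84, 84, 84]
t=16: [46, 46, 46, 46, 46, 46]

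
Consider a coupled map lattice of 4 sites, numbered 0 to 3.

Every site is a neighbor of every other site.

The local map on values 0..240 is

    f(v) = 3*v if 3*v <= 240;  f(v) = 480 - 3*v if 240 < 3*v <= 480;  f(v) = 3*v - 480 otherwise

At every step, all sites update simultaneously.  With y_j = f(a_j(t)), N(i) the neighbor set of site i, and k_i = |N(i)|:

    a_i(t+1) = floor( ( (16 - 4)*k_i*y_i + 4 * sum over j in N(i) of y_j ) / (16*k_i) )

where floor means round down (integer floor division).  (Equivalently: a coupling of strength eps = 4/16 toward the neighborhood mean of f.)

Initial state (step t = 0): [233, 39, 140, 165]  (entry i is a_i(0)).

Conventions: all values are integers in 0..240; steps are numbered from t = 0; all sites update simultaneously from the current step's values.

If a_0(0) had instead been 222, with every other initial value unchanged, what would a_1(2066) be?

Simulating step by step:
t=0: [222, 39, 140, 165]
t=1: [155, 109, 71, 41]
t=2: [52, 144, 184, 124]
t=3: [136, 64, 80, 104]
t=4: [104, 184, 216, 168]
t=5: [148, 84, 148, 52]
t=6: [62, 190, 62, 142]
t=7: [167, 103, 167, 79]
t=8: [51, 151, 51, 195]
t=9: [138, 54, 138, 106]
t=10: [82, 146, 82, 146]
t=11: [202, 74, 202, 74]
t=12: [142, 206, 142, 206]
t=13: [68, 124, 68, 124]
t=14: [188, 124, 188, 124]
t=15: [88, 104, 88, 104]
t=16: [208, 176, 208, 176]
t=17: [128, 64, 128, 64]
t=18: [112, 176, 112, 176]
t=19: [128, 64, 128, 64]

Answer: a_1(2066) = 176
Key observation: The state at step 17, [128, 64, 128, 64], reappears at step 19: the system is in a cycle of period 2 from step 17 on.  Therefore the state at step 2066 equals the state at step 17 + ((2066 - 17) mod 2) = 18, which is [112, 176, 112, 176].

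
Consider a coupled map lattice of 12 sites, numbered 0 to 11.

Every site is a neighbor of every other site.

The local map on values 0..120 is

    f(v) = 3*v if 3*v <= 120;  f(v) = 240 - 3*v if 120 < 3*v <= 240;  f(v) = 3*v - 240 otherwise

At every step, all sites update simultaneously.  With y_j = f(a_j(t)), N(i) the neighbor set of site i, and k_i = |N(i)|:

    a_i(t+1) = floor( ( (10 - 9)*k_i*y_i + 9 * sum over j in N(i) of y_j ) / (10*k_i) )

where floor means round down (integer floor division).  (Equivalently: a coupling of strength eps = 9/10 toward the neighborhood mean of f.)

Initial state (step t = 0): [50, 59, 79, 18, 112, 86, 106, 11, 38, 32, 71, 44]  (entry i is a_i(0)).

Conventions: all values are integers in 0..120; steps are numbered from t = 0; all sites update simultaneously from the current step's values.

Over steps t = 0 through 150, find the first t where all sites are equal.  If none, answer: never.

Simulating step by step:
t=0: [50, 59, 79, 18, 112, 86, 106, 11, 38, 32, 71, 44]  (not all equal)
t=1: [65, 64, 63, 64, 65, 64, 65, 64, 65, 65, 64, 65]  (not all equal)
t=2: [46, 46, 46, 46, 46, 46, 46, 46, 46, 46, 46, 46]  (all equal)

Answer: 2
Key observation: Synchronization is absorbing here: once all sites are equal they stay equal, and step 2 is the first all-equal step.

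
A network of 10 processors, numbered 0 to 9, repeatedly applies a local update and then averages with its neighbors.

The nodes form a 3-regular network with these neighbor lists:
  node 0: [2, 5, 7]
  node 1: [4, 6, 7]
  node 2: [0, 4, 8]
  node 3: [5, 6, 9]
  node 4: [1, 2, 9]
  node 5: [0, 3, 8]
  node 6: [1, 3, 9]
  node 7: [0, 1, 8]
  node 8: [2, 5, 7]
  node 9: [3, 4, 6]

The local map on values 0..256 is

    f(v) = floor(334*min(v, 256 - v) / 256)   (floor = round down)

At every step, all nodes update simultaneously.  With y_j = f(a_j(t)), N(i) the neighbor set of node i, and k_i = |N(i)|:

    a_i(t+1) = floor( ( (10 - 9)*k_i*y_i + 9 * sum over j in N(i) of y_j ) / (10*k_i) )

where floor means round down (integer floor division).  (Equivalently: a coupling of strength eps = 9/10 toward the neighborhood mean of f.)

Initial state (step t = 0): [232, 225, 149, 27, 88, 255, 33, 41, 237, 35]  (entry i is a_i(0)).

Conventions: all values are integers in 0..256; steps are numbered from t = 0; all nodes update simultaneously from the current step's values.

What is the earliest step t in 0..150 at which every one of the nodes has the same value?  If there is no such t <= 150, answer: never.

Simulating step by step:
t=0: [232, 225, 149, 27, 88, 255, 33, 41, 237, 35]  (not all equal)
t=1: [61, 67, 64, 30, 78, 27, 40, 33, 60, 62]  (not all equal)
t=2: [56, 67, 85, 54, 85, 62, 67, 77, 56, 65]  (not all equal)
t=3: [94, 97, 87, 82, 95, 72, 81, 79, 94, 88]  (not all equal)
t=4: [104, 111, 121, 104, 118, 114, 114, 121, 104, 111]  (not all equal)
t=5: [152, 151, 142, 145, 148, 136, 141, 139, 152, 145]  (not all equal)
t=6: [150, 146, 137, 149, 142, 139, 142, 137, 150, 144]  (not all equal)
t=7: [152, 149, 142, 147, 148, 139, 143, 141, 152, 145]  (not all equal)
t=8: [148, 145, 137, 147, 143, 138, 142, 137, 148, 143]  (not all equal)
t=9: [152, 149, 143, 148, 148, 141, 144, 142, 152, 145]  (not all equal)
t=10: [147, 144, 137, 146, 143, 138, 141, 137, 147, 142]  (not all equal)
t=11: [153, 150, 144, 149, 149, 143, 146, 144, 153, 146]  (not all equal)
t=12: [145, 142, 136, 143, 142, 136, 140, 136, 145, 140]  (not all equal)
t=13: [154, 151, 146, 152, 151, 146, 148, 146, 154, 148]  (not all equal)
t=14: [142, 139, 134, 140, 139, 134, 137, 134, 142, 137]  (not all equal)
t=15: [157, 155, 150, 155, 155, 150, 152, 150, 157, 152]  (not all equal)
t=16: [137, 134, 130, 135, 134, 130, 132, 130, 137, 132]  (not all equal)
t=17: [163, 161, 157, 161, 161, 156, 159, 157, 163, 159]  (not all equal)
t=18: [128, 125, 122, 126, 125, 122, 124, 122, 128, 124]  (not all equal)
t=19: [159, 161, 165, 160, 161, 165, 162, 165, 159, 162]  (not all equal)
t=20: [118, 121, 124, 121, 121, 124, 123, 124, 118, 123]  (not all equal)
t=21: [160, 159, 155, 160, 159, 155, 158, 155, 160, 158]  (not all equal)
t=22: [130, 127, 125, 128, 127, 125, 126, 125, 130, 126]  (not all equal)
t=23: [163, 164, 164, 164, 164, 164, 165, 164, 163, 165]  (not all equal)
t=24: [120, 119, 120, 118, 119, 120, 119, 120, 120, 119]  (not all equal)
t=25: [156, 155, 155, 155, 155, 155, 154, 155, 156, 154]  (not all equal)
t=26: [130, 131, 130, 132, 131, 130, 131, 130, 130, 131]  (not all equal)
t=27: [164, 163, 163, 163, 163, 163, 162, 163, 164, 162]  (not all equal)
t=28: [120, 121, 120, 121, 121, 120, 121, 120, 120, 121]  (not all equal)
t=29: [156, 156, 156, 156, 156, 156, 157, 156, 156, 157]  (not all equal)
t=30: [130, 129, 130, 129, 129, 130, 129, 130, 130, 129]  (not all equal)
t=31: [164, 164, 164, 164, 164, 164, 165, 164, 164, 165]  (not all equal)
t=32: [120, 119, 120, 118, 119, 120, 119, 120, 120, 119]  (not all equal)

Answer: never
Key observation: The state at step 24 reappears at step 32 — the system is in a cycle of period 8 from step 24 on.  No step 0..32 is synchronized, and the cycle repeats forever, so no step up to 150 (or ever) has all nodes equal.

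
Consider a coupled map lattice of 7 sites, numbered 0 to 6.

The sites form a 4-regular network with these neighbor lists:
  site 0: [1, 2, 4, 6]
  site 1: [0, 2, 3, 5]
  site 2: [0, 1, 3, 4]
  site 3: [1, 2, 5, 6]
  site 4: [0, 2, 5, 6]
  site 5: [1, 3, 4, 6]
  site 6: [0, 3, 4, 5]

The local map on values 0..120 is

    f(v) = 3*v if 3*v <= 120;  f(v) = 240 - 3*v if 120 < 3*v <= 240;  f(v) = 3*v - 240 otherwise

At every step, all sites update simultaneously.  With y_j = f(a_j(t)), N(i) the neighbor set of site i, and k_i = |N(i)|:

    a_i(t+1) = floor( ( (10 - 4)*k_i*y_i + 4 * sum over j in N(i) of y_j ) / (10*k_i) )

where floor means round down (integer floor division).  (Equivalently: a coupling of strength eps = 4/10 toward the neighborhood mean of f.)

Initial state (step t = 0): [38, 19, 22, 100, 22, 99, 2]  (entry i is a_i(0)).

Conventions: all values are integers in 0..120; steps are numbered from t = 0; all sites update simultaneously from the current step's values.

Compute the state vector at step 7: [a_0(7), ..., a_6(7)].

Answer: [67, 65, 76, 35, 58, 21, 32]

Derivation:
t=0: [38, 19, 22, 100, 22, 99, 2]
t=1: [87, 63, 69, 54, 63, 53, 33]
t=2: [36, 51, 39, 73, 54, 76, 82]
t=3: [93, 78, 99, 34, 71, 26, 25]
t=4: [39, 31, 51, 82, 41, 67, 69]
t=5: [103, 80, 85, 28, 97, 48, 47]
t=6: [57, 26, 29, 71, 58, 81, 89]
t=7: [67, 65, 76, 35, 58, 21, 32]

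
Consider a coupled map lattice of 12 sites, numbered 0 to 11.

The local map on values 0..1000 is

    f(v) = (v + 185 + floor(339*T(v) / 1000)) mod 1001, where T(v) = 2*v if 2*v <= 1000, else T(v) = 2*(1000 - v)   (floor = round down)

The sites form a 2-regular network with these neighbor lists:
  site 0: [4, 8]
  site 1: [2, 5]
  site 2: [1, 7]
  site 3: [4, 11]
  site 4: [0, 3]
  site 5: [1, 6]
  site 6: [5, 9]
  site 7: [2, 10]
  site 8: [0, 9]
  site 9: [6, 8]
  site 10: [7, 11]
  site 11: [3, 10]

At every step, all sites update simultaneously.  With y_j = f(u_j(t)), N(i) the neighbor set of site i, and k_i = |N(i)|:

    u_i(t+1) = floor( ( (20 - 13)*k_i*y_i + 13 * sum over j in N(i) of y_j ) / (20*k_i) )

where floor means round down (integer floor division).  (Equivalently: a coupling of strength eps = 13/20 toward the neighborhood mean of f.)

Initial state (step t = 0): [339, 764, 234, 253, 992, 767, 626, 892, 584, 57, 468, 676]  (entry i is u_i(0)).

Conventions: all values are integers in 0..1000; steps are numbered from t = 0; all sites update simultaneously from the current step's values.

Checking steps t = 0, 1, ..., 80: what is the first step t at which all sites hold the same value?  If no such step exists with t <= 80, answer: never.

Simulating step by step:
t=0: [339, 764, 234, 253, 992, 767, 626, 892, 584, 57, 468, 676]  (not all equal)
t=1: [338, 260, 285, 297, 506, 93, 148, 554, 353, 134, 413, 540]  (not all equal)
t=2: [523, 543, 446, 258, 474, 461, 395, 514, 649, 536, 331, 519]  (not all equal)
t=3: [351, 627, 347, 543, 553, 622, 618, 553, 45, 309, 277, 451]  (not all equal)
t=4: [368, 291, 301, 331, 276, 61, 269, 474, 570, 350, 545, 551]  (not all equal)
t=5: [505, 553, 778, 482, 727, 525, 566, 579, 527, 491, 344, 266]  (not all equal)
t=6: [49, 60, 67, 583, 364, 38, 27, 300, 20, 26, 487, 791]  (not all equal)
t=7: [422, 276, 420, 313, 380, 254, 235, 337, 237, 225, 261, 56]  (not all equal)
t=8: [768, 714, 765, 606, 808, 612, 583, 753, 676, 574, 551, 530]  (not all equal)
t=9: [103, 86, 101, 70, 96, 66, 51, 84, 78, 57, 57, 42]  (not all equal)
t=10: [339, 326, 336, 301, 335, 297, 281, 319, 317, 288, 286, 278]  (not all equal)
t=11: [739, 721, 733, 695, 730, 690, 668, 710, 712, 679, 677, 667]  (not all equal)
t=12: [95, 92, 94, 85, 93, 84, 80, 89, 90, 82, 81, 79]  (not all equal)
t=13: [340, 335, 338, 328, 337, 327, 321, 332, 334, 325, 323, 321]  (not all equal)
t=14: [750, 744, 747, 735, 746, 734, 728, 740, 743, 732, 730, 727]  (not all equal)
t=15: [102, 100, 101, 98, 101, 98, 96, 99, 100, 97, 97, 96]  (not all equal)
t=16: [354, 351, 352, 349, 353, 349, 347, 350, 351, 348, 347, 347]  (not all equal)
t=17: [776, 772, 773, 771, 775, 770, 768, 771, 773, 769, 768, 767]  (not all equal)
t=18: [110, 109, 110, 109, 110, 109, 109, 109, 110, 109, 109, 108]  (not all equal)
t=19: [369, 367, 367, 367, 368, 367, 367, 367, 368, 367, 366, 366]  (not all equal)
t=20: [802, 800, 800, 800, 802, 800, 800, 799, 802, 800, 799, 799]  (not all equal)
t=21: [120, 119, 119, 119, 119, 119, 119, 119, 119, 119, 119, 119]  (not all equal)
t=22: [384, 384, 384, 384, 384, 384, 384, 384, 384, 384, 384, 384]  (all equal)

Answer: 22
Key observation: Synchronization is absorbing here: once all sites are equal they stay equal, and step 22 is the first all-equal step.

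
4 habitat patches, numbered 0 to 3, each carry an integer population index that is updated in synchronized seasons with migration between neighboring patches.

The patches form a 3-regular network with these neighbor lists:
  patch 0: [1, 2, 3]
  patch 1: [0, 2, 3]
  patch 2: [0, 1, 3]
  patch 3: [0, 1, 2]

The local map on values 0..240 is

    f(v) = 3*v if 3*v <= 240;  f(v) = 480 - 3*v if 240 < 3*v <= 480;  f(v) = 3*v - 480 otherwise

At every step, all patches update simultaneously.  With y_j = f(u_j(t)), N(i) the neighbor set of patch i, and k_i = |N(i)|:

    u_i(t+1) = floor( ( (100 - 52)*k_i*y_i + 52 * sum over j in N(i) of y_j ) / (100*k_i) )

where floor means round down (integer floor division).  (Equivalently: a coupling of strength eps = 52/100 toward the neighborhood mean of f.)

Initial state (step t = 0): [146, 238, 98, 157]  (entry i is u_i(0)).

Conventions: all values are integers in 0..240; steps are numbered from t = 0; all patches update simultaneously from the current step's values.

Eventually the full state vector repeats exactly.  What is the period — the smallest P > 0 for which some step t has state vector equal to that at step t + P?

Simulating step by step:
t=0: [146, 238, 98, 157]
t=1: [94, 153, 138, 84]
t=2: [149, 95, 109, 158]
t=3: [77, 126, 114, 68]
t=4: [187, 148, 159, 179]
t=5: [55, 41, 31, 48]
t=6: [141, 128, 119, 135]
t=7: [78, 90, 98, 83]
t=8: [221, 213, 206, 220]
t=9: [170, 163, 156, 169]
t=10: [22, 16, 17, 21]
t=11: [59, 54, 55, 58]
t=12: [171, 167, 168, 170]
t=13: [28, 25, 26, 27]
t=14: [80, 78, 79, 79]
t=15: [237, 236, 237, 237]
t=16: [230, 229, 230, 230]
t=17: [209, 208, 209, 209]
t=18: [146, 145, 146, 146]
t=19: [42, 43, 42, 42]
t=20: [126, 127, 126, 126]
t=21: [101, 100, 101, 101]
t=22: [177, 178, 177, 177]
t=23: [51, 52, 51, 51]
t=24: [153, 154, 153, 153]
t=25: [20, 19, 20, 20]
t=26: [59, 58, 59, 59]
t=27: [176, 175, 176, 176]
t=28: [47, 46, 47, 47]
t=29: [140, 139, 140, 140]
t=30: [60, 61, 60, 60]
t=31: [180, 181, 180, 180]
t=32: [60, 61, 60, 60]

Answer: 2
Key observation: The state at step 30, [60, 61, 60, 60], reappears at step 32 — and no state repeats earlier — so the cycle the system enters has period 2.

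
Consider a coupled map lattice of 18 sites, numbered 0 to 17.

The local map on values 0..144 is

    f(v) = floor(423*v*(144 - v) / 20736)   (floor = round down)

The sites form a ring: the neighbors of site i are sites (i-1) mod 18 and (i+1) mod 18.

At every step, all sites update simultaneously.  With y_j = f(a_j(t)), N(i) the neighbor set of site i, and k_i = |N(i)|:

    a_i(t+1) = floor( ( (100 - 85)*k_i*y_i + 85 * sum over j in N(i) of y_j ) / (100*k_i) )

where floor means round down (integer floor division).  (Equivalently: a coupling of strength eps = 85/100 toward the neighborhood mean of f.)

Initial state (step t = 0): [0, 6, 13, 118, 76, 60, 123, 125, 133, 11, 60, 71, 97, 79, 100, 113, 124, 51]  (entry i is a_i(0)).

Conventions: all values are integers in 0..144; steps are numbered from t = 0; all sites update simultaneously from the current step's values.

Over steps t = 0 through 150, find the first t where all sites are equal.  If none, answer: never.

Answer: never
Key observation: The state at step 10 reappears at step 12 — the system is in a cycle of period 2 from step 10 on.  No step 0..12 is synchronized, and the cycle repeats forever, so no step up to 150 (or ever) has all sites equal.

Derivation:
t=0: [0, 6, 13, 118, 76, 60, 123, 125, 133, 11, 60, 71, 97, 79, 100, 113, 124, 51]  (not all equal)
t=1: [47, 16, 38, 68, 85, 82, 71, 41, 37, 60, 72, 98, 102, 92, 87, 69, 78, 35]  (not all equal)
t=2: [64, 80, 74, 93, 103, 103, 96, 91, 91, 93, 97, 95, 92, 94, 101, 103, 93, 95]  (not all equal)
t=3: [99, 104, 100, 95, 90, 89, 92, 96, 97, 95, 94, 94, 94, 92, 90, 91, 90, 99]  (not all equal)
t=4: [87, 88, 89, 94, 96, 98, 96, 94, 93, 94, 94, 95, 95, 97, 97, 98, 94, 93]  (not all equal)
t=5: [98, 100, 97, 96, 93, 93, 93, 95, 95, 95, 94, 94, 93, 93, 92, 93, 93, 97]  (not all equal)
t=6: [91, 91, 91, 94, 95, 96, 95, 94, 94, 94, 94, 95, 95, 96, 96, 96, 94, 93]  (not all equal)
t=7: [97, 98, 96, 95, 94, 94, 94, 94, 95, 95, 94, 94, 94, 94, 94, 94, 95, 96]  (not all equal)
t=8: [92, 93, 92, 94, 94, 95, 95, 94, 94, 94, 94, 95, 95, 95, 95, 94, 94, 93]  (not all equal)
t=9: [96, 96, 95, 95, 94, 94, 94, 94, 95, 95, 94, 94, 94, 94, 94, 94, 95, 96]  (not all equal)
t=10: [94, 94, 94, 94, 94, 95, 95, 94, 94, 94, 94, 95, 95, 95, 95, 94, 94, 94]  (not all equal)
t=11: [95, 95, 95, 95, 94, 94, 94, 94, 95, 95, 94, 94, 94, 94, 94, 94, 95, 95]  (not all equal)
t=12: [94, 94, 94, 94, 94, 95, 95, 94, 94, 94, 94, 95, 95, 95, 95, 94, 94, 94]  (not all equal)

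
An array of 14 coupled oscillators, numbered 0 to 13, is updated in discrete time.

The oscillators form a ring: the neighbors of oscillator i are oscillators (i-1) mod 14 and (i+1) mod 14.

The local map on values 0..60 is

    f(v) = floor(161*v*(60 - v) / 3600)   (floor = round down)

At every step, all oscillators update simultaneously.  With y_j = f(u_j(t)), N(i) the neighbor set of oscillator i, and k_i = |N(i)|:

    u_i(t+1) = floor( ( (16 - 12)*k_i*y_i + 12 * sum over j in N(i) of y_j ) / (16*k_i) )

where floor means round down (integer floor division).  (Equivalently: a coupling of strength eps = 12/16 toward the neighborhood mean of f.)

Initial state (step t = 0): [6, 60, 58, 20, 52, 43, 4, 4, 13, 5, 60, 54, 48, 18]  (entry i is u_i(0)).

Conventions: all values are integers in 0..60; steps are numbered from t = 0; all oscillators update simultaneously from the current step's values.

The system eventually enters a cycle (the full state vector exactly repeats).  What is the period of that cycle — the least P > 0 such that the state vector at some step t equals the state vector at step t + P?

Simulating step by step:
t=0: [6, 60, 58, 20, 52, 43, 4, 4, 13, 5, 60, 54, 48, 18]
t=1: [15, 7, 14, 17, 29, 18, 18, 16, 15, 13, 9, 12, 23, 22]
t=2: [27, 25, 25, 33, 34, 35, 32, 31, 29, 25, 24, 28, 32, 34]
t=3: [39, 39, 39, 39, 39, 39, 39, 40, 39, 39, 39, 39, 39, 39]
t=4: [36, 36, 36, 36, 36, 36, 35, 35, 35, 36, 36, 36, 36, 36]
t=5: [38, 38, 38, 38, 38, 38, 38, 39, 38, 38, 38, 38, 38, 38]
t=6: [37, 37, 37, 37, 37, 37, 36, 36, 36, 37, 37, 37, 37, 37]
t=7: [38, 38, 38, 38, 38, 38, 38, 38, 38, 38, 38, 38, 38, 38]
t=8: [37, 37, 37, 37, 37, 37, 37, 37, 37, 37, 37, 37, 37, 37]
t=9: [38, 38, 38, 38, 38, 38, 38, 38, 38, 38, 38, 38, 38, 38]

Answer: 2
Key observation: The state at step 7, [38, 38, 38, 38, 38, 38, 38, 38, 38, 38, 38, 38, 38, 38], reappears at step 9 — and no state repeats earlier — so the cycle the system enters has period 2.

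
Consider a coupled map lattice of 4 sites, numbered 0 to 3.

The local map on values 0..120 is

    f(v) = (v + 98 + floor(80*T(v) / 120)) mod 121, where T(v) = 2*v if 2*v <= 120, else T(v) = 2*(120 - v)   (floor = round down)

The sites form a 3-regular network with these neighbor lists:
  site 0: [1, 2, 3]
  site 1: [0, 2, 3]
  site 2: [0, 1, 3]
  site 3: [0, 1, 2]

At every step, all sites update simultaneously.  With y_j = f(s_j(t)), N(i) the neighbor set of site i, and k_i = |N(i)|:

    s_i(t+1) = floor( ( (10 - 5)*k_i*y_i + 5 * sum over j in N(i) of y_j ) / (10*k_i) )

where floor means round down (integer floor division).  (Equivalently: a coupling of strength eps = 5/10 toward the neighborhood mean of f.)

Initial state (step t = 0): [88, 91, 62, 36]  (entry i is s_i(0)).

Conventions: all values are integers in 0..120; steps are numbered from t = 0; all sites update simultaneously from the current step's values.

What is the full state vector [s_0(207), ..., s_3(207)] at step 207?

Answer: [102, 102, 102, 102]
Key observation: The state at step 3, [102, 102, 102, 102], reappears at step 5: the system is in a cycle of period 2 from step 3 on.  Therefore the state at step 207 equals the state at step 3 + ((207 - 3) mod 2) = 3, which is [102, 102, 102, 102].

Derivation:
t=0: [88, 91, 62, 36]
t=1: [100, 100, 103, 85]
t=2: [103, 103, 103, 105]
t=3: [102, 102, 102, 102]
t=4: [103, 103, 103, 103]
t=5: [102, 102, 102, 102]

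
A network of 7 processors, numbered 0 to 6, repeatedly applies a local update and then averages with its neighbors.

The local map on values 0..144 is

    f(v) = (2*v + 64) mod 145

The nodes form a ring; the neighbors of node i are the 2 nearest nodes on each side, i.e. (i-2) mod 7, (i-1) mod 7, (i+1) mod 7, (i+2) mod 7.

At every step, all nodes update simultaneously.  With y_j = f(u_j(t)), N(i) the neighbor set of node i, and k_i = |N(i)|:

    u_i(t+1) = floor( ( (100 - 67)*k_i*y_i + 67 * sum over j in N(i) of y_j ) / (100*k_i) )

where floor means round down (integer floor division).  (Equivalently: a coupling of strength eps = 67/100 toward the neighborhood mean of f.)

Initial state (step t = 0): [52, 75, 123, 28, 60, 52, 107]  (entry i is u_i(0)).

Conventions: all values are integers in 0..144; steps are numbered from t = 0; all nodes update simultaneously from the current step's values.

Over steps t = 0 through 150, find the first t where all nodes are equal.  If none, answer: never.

Answer: 35
Key observation: Synchronization is absorbing here: once all nodes are equal they stay equal, and step 35 is the first all-equal step.

Derivation:
t=0: [52, 75, 123, 28, 60, 52, 107]  (not all equal)
t=1: [48, 72, 48, 64, 62, 60, 69]  (not all equal)
t=2: [34, 43, 33, 42, 40, 40, 45]  (not all equal)
t=3: [91, 47, 90, 71, 95, 95, 74]  (not all equal)
t=4: [81, 59, 80, 75, 92, 92, 77]  (not all equal)
t=5: [75, 62, 74, 76, 88, 88, 78]  (not all equal)
t=6: [69, 61, 68, 73, 82, 83, 75]  (not all equal)
t=7: [60, 54, 59, 65, 73, 73, 67]  (not all equal)
t=8: [43, 38, 42, 48, 55, 55, 50]  (not all equal)
t=9: [33, 53, 32, 38, 20, 20, 40]  (not all equal)
t=10: [110, 99, 109, 106, 120, 121, 108]  (not all equal)
t=11: [113, 129, 112, 90, 74, 75, 92]  (not all equal)
t=12: [58, 68, 80, 84, 91, 67, 62]  (not all equal)
t=13: [50, 59, 72, 76, 77, 62, 55]  (not all equal)
t=14: [35, 42, 54, 59, 58, 46, 38]  (not all equal)
t=15: [74, 57, 43, 24, 47, 61, 76]  (not all equal)
t=16: [47, 53, 39, 52, 42, 57, 49]  (not all equal)
t=17: [40, 40, 57, 41, 37, 20, 18]  (not all equal)
t=18: [111, 94, 82, 70, 85, 98, 121]  (not all equal)
t=19: [100, 85, 93, 85, 75, 89, 80]  (not all equal)
t=20: [101, 95, 95, 89, 84, 91, 88]  (not all equal)
t=21: [109, 106, 105, 100, 96, 100, 101]  (not all equal)
t=22: [128, 127, 125, 121, 118, 121, 123]  (not all equal)
t=23: [24, 24, 21, 18, 16, 18, 20]  (not all equal)
t=24: [107, 107, 105, 102, 100, 102, 104]  (not all equal)
t=25: [129, 129, 127, 125, 123, 124, 127]  (not all equal)
t=26: [28, 29, 27, 25, 23, 24, 26]  (not all equal)
t=27: [117, 118, 116, 115, 113, 114, 116]  (not all equal)
t=28: [6, 7, 5, 4, 3, 3, 5]  (not all equal)
t=29: [74, 75, 74, 72, 71, 72, 73]  (not all equal)
t=30: [66, 66, 65, 64, 63, 63, 65]  (not all equal)
t=31: [49, 49, 48, 47, 46, 47, 48]  (not all equal)
t=32: [15, 15, 14, 13, 13, 13, 14]  (not all equal)
t=33: [92, 92, 92, 91, 90, 91, 92]  (not all equal)
t=34: [102, 102, 101, 101, 101, 101, 101]  (not all equal)
t=35: [121, 121, 121, 121, 121, 121, 121]  (all equal)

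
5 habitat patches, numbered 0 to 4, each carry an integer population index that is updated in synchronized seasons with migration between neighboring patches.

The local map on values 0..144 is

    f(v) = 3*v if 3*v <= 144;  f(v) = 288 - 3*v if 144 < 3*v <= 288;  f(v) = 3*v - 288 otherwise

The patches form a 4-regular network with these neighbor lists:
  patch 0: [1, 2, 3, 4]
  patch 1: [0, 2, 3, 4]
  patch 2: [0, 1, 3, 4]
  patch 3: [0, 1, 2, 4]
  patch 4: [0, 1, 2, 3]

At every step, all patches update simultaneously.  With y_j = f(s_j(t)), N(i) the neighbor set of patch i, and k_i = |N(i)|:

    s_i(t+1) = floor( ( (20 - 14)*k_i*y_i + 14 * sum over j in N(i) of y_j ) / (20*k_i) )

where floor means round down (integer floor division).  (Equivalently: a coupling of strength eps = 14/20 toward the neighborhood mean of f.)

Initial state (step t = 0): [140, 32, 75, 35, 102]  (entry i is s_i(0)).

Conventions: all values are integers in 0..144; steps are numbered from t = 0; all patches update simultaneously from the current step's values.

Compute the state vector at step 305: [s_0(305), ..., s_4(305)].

Simulating step by step:
t=0: [140, 32, 75, 35, 102]
t=1: [88, 84, 80, 85, 74]
t=2: [39, 40, 42, 40, 44]
t=3: [122, 122, 123, 122, 124]
t=4: [79, 79, 79, 79, 80]
t=5: [50, 50, 50, 50, 50]
t=6: [138, 138, 138, 138, 138]
t=7: [126, 126, 126, 126, 126]
t=8: [90, 90, 90, 90, 90]
t=9: [18, 18, 18, 18, 18]
t=10: [54, 54, 54, 54, 54]
t=11: [126, 126, 126, 126, 126]

Answer: [18, 18, 18, 18, 18]
Key observation: The state at step 7, [126, 126, 126, 126, 126], reappears at step 11: the system is in a cycle of period 4 from step 7 on.  Therefore the state at step 305 equals the state at step 7 + ((305 - 7) mod 4) = 9, which is [18, 18, 18, 18, 18].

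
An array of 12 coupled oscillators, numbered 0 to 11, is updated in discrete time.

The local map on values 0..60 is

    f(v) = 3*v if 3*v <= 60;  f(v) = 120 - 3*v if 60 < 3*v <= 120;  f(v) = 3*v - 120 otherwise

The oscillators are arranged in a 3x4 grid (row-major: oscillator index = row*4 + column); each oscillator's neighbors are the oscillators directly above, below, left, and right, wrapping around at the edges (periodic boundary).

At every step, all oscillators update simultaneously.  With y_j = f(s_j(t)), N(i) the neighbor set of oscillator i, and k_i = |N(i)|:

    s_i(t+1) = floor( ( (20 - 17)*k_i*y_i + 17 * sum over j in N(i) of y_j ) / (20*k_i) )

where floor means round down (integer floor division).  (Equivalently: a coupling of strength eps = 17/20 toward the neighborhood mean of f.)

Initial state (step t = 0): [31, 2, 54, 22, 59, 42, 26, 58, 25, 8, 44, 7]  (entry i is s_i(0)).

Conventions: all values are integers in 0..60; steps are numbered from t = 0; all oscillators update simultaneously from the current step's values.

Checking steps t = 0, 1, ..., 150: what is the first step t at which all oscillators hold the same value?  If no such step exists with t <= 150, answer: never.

Simulating step by step:
t=0: [31, 2, 54, 22, 59, 42, 26, 58, 25, 8, 44, 7]  (not all equal)
t=1: [38, 21, 30, 38, 36, 28, 30, 45, 34, 18, 29, 38]  (not all equal)
t=2: [20, 35, 31, 13, 17, 37, 28, 13, 19, 38, 30, 16]  (not all equal)
t=3: [43, 23, 29, 42, 42, 24, 27, 42, 43, 24, 29, 42]  (not all equal)
t=4: [16, 36, 32, 12, 16, 37, 31, 13, 16, 37, 31, 12]  (not all equal)
t=5: [37, 20, 25, 36, 37, 21, 25, 37, 37, 21, 24, 37]  (not all equal)
t=6: [20, 44, 41, 17, 19, 44, 40, 17, 19, 45, 40, 17]  (not all equal)
t=7: [46, 20, 13, 42, 46, 19, 14, 41, 47, 19, 14, 41]  (not all equal)
t=8: [25, 45, 37, 14, 23, 46, 36, 15, 23, 46, 36, 15]  (not all equal)
t=9: [40, 21, 18, 36, 41, 23, 19, 38, 41, 23, 19, 38]  (not all equal)
t=10: [15, 41, 46, 15, 13, 43, 44, 17, 13, 43, 44, 17]  (not all equal)
t=11: [33, 17, 18, 41, 36, 14, 20, 38, 36, 14, 20, 38]  (not all equal)
t=12: [19, 41, 45, 18, 19, 41, 43, 18, 19, 41, 43, 18]  (not all equal)
t=13: [44, 17, 18, 46, 44, 15, 18, 45, 44, 15, 18, 45]  (not all equal)
t=14: [21, 40, 45, 23, 19, 41, 43, 23, 19, 41, 43, 23]  (not all equal)
t=15: [43, 16, 16, 44, 44, 15, 17, 43, 44, 15, 17, 43]  (not all equal)
t=16: [19, 38, 41, 17, 17, 39, 40, 19, 17, 39, 40, 19]  (not all equal)
t=17: [42, 14, 12, 44, 43, 13, 13, 42, 43, 13, 13, 42]  (not all equal)
t=18: [16, 31, 33, 13, 14, 33, 31, 14, 14, 33, 31, 14]  (not all equal)
t=19: [39, 27, 28, 38, 38, 28, 27, 38, 38, 28, 27, 38]  (not all equal)
t=20: [12, 29, 31, 11, 11, 30, 30, 13, 11, 30, 30, 13]  (not all equal)
t=21: [33, 31, 30, 34, 34, 31, 31, 34, 34, 31, 31, 34]  (not all equal)
t=22: [20, 26, 25, 21, 20, 25, 25, 19, 20, 25, 25, 19]  (not all equal)
t=23: [55, 47, 46, 55, 56, 47, 47, 55, 56, 47, 47, 55]  (not all equal)
t=24: [41, 25, 25, 39, 40, 26, 25, 40, 40, 26, 25, 40]  (not all equal)
t=25: [10, 34, 36, 10, 9, 34, 34, 10, 9, 34, 34, 10]  (not all equal)
t=26: [26, 19, 19, 26, 26, 19, 19, 26, 26, 19, 19, 26]  (not all equal)
t=27: [45, 53, 53, 45, 45, 53, 53, 45, 45, 53, 53, 45]  (not all equal)
t=28: [20, 33, 33, 20, 20, 33, 33, 20, 20, 33, 33, 20]  (not all equal)
t=29: [51, 29, 29, 51, 51, 29, 29, 51, 51, 29, 29, 51]  (not all equal)
t=30: [33, 33, 33, 33, 33, 33, 33, 33, 33, 33, 33, 33]  (all equal)

Answer: 30
Key observation: Synchronization is absorbing here: once all oscillators are equal they stay equal, and step 30 is the first all-equal step.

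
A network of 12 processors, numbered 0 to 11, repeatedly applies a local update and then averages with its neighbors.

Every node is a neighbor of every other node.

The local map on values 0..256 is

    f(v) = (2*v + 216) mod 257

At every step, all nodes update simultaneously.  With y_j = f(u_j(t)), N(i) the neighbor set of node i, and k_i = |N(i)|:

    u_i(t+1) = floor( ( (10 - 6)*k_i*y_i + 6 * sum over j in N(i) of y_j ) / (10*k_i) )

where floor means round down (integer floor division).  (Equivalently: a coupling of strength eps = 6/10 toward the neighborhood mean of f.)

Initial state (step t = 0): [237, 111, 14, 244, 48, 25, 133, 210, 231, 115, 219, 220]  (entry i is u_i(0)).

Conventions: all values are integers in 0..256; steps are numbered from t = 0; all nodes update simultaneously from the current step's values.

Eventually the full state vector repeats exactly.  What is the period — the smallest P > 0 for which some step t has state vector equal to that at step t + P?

Answer: 16
Key observation: The state at step 28, [150, 150, 150, 150, 152, 152, 150, 152, 150, 150, 152, 150], reappears at step 44 — and no state repeats earlier — so the cycle the system enters has period 16.

Derivation:
t=0: [237, 111, 14, 244, 48, 25, 133, 210, 231, 115, 219, 220]
t=1: [161, 162, 184, 165, 119, 103, 177, 142, 156, 165, 148, 149]
t=2: [69, 69, 84, 71, 128, 117, 80, 144, 65, 71, 148, 60]
t=3: [127, 127, 137, 128, 168, 160, 134, 179, 124, 128, 181, 121]
t=4: [177, 177, 184, 178, 117, 111, 182, 124, 175, 178, 126, 173]
t=5: [87, 87, 92, 88, 135, 131, 91, 140, 86, 88, 141, 85]
t=6: [155, 155, 159, 156, 188, 185, 158, 192, 154, 156, 192, 154]
t=7: [27, 27, 30, 28, 50, 48, 29, 53, 27, 28, 53, 27]
t=8: [24, 24, 26, 24, 40, 38, 25, 42, 24, 24, 42, 24]
t=9: [14, 14, 15, 14, 25, 24, 15, 26, 14, 14, 26, 14]
t=10: [193, 193, 193, 193, 111, 111, 193, 112, 193, 193, 112, 193]
t=11: [108, 108, 108, 108, 140, 140, 108, 141, 108, 108, 141, 108]
t=12: [189, 189, 189, 189, 211, 211, 189, 211, 189, 189, 211, 189]
t=13: [89, 89, 89, 89, 104, 104, 89, 104, 89, 89, 104, 89]
t=14: [143, 143, 143, 143, 153, 153, 143, 153, 143, 143, 153, 143]
t=15: [193, 193, 193, 193, 111, 111, 193, 111, 193, 193, 111, 193]
t=16: [108, 108, 108, 108, 140, 140, 108, 140, 108, 108, 140, 108]
t=17: [188, 188, 188, 188, 211, 211, 188, 211, 188, 188, 211, 188]
t=18: [88, 88, 88, 88, 103, 103, 88, 103, 88, 88, 103, 88]
t=19: [141, 141, 141, 141, 151, 151, 141, 151, 141, 141, 151, 141]
t=20: [189, 189, 189, 189, 107, 107, 189, 107, 189, 189, 107, 189]
t=21: [100, 100, 100, 100, 132, 132, 100, 132, 100, 100, 132, 100]
t=22: [172, 172, 172, 172, 195, 195, 172, 195, 172, 172, 195, 172]
t=23: [56, 56, 56, 56, 71, 71, 56, 71, 56, 56, 71, 56]
t=24: [77, 77, 77, 77, 87, 87, 77, 87, 77, 77, 87, 77]
t=25: [117, 117, 117, 117, 124, 124, 117, 124, 117, 117, 124, 117]
t=26: [196, 196, 196, 196, 200, 200, 196, 200, 196, 196, 200, 196]
t=27: [95, 95, 95, 95, 98, 98, 95, 98, 95, 95, 98, 95]
t=28: [150, 150, 150, 150, 152, 152, 150, 152, 150, 150, 152, 150]
t=29: [2, 2, 2, 2, 4, 4, 2, 4, 2, 2, 4, 2]
t=30: [220, 220, 220, 220, 222, 222, 220, 222, 220, 220, 222, 220]
t=31: [142, 142, 142, 142, 144, 144, 142, 144, 142, 142, 144, 142]
t=32: [243, 243, 243, 243, 245, 245, 243, 245, 243, 243, 245, 243]
t=33: [188, 188, 188, 188, 190, 190, 188, 190, 188, 188, 190, 188]
t=34: [78, 78, 78, 78, 80, 80, 78, 80, 78, 78, 80, 78]
t=35: [115, 115, 115, 115, 117, 117, 115, 117, 115, 115, 117, 115]
t=36: [189, 189, 189, 189, 191, 191, 189, 191, 189, 189, 191, 189]
t=37: [80, 80, 80, 80, 82, 82, 80, 82, 80, 80, 82, 80]
t=38: [119, 119, 119, 119, 121, 121, 119, 121, 119, 119, 121, 119]
t=39: [197, 197, 197, 197, 199, 199, 197, 199, 197, 197, 199, 197]
t=40: [96, 96, 96, 96, 98, 98, 96, 98, 96, 96, 98, 96]
t=41: [151, 151, 151, 151, 153, 153, 151, 153, 151, 151, 153, 151]
t=42: [4, 4, 4, 4, 6, 6, 4, 6, 4, 4, 6, 4]
t=43: [224, 224, 224, 224, 226, 226, 224, 226, 224, 224, 226, 224]
t=44: [150, 150, 150, 150, 152, 152, 150, 152, 150, 150, 152, 150]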